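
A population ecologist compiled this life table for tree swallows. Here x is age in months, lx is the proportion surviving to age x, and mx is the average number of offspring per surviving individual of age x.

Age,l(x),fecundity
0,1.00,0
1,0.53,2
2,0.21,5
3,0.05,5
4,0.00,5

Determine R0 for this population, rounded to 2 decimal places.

2.36

lx·mx by age: 0, 1.06, 1.05, 0.25, 0
R0 = Σ lx·mx = 2.36 → 2.36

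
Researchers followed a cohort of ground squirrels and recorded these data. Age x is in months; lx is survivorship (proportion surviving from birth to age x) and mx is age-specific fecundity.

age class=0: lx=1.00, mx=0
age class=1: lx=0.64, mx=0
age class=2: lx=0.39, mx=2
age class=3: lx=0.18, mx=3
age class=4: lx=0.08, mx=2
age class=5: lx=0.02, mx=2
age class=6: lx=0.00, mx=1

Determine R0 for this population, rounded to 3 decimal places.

lx·mx by age: 0, 0, 0.78, 0.54, 0.16, 0.04, 0
R0 = Σ lx·mx = 1.52 → 1.520

1.520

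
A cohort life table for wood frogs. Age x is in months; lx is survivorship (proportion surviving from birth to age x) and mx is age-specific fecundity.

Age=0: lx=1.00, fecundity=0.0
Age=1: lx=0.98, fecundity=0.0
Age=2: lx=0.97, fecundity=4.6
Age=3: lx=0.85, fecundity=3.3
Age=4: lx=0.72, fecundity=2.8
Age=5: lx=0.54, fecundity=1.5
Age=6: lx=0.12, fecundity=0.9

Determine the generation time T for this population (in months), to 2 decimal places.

2.95

lx·mx: 0, 0, 4.462, 2.805, 2.016, 0.81, 0.108 → R0 = 10.201
x·lx·mx: 0, 0, 8.924, 8.415, 8.064, 4.05, 0.648 → Σ = 30.101
T = 30.101 / 10.201 = 2.950789… → 2.95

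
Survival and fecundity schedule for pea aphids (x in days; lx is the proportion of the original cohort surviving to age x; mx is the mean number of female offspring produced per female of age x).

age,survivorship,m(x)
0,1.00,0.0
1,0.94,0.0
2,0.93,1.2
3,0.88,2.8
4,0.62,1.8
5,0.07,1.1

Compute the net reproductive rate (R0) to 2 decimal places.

4.77

lx·mx by age: 0, 0, 1.116, 2.464, 1.116, 0.077
R0 = Σ lx·mx = 4.773 → 4.77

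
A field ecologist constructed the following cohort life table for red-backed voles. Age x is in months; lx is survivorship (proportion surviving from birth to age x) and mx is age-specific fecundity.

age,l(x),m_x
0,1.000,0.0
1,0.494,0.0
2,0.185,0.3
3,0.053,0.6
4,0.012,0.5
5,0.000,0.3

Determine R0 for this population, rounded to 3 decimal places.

0.093

lx·mx by age: 0, 0, 0.0555, 0.0318, 0.006, 0
R0 = Σ lx·mx = 0.0933 → 0.093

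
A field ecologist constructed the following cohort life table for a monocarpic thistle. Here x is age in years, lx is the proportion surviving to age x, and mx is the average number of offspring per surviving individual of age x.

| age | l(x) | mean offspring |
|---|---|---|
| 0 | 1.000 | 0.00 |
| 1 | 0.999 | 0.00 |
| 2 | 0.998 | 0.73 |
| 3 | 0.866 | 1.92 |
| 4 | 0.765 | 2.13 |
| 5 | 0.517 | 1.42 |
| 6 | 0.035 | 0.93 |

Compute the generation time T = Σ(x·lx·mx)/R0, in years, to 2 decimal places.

lx·mx: 0, 0, 0.72854, 1.66272, 1.62945, 0.73414, 0.03255 → R0 = 4.7874
x·lx·mx: 0, 0, 1.45708, 4.98816, 6.5178, 3.6707, 0.1953 → Σ = 16.82904
T = 16.82904 / 4.7874 = 3.515278… → 3.52

3.52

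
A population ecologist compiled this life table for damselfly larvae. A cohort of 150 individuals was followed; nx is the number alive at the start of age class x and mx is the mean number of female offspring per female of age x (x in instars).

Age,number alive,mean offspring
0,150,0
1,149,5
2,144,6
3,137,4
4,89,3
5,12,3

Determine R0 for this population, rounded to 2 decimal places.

lx = nx/n0 = nx/150: 1, 0.99333…, 0.96, 0.91333…, 0.59333…, 0.08
lx·mx by age: 0, 4.966667…, 5.76, 3.653333…, 1.78…, 0.24
R0 = Σ lx·mx = 16.4… → 16.40

16.40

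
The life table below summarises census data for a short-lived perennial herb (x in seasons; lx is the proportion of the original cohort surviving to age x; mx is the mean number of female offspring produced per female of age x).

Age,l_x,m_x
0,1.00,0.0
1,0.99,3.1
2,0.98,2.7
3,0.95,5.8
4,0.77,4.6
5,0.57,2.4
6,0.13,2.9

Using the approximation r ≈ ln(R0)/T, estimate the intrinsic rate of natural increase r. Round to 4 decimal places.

0.9614

R0 = Σ lx·mx = 0 + 3.069 + 2.646 + 5.51 + 3.542 + 1.368 + 0.377 = 16.512
Σ x·lx·mx = 48.161; T = 48.161/16.512 = 2.91673…
r ≈ ln(R0)/T = ln(16.512)/2.91673… = 0.961381… → 0.9614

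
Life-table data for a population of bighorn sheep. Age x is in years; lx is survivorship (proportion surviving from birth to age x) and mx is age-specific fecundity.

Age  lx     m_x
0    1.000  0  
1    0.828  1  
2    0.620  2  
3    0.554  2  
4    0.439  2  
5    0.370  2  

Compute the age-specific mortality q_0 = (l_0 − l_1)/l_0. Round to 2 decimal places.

0.17

q_0 = (l_0 − l_1) / l_0 = (1 − 0.828) / 1
     = 0.172 / 1 = 0.172 → 0.17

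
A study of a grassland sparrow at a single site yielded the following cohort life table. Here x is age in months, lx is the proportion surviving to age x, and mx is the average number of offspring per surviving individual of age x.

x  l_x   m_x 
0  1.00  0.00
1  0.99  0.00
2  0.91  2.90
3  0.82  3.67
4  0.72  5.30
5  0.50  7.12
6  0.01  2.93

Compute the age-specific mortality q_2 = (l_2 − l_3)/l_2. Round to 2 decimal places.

q_2 = (l_2 − l_3) / l_2 = (0.91 − 0.82) / 0.91
     = 0.09 / 0.91 = 0.098901… → 0.10

0.10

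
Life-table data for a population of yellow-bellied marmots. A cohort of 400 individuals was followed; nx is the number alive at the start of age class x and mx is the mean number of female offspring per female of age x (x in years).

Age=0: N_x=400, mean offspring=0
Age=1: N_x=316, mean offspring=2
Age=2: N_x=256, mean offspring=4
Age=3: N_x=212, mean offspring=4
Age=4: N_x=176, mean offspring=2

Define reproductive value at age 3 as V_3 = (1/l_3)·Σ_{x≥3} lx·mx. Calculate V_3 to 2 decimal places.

5.66

lx = nx/n0 = nx/400: 1, 0.79, 0.64, 0.53, 0.44
lx·mx for x ≥ 3: 2.12, 0.88 → sum = 3
V_3 = 3 / l_3 = 3 / 0.53 = 5.660377… → 5.66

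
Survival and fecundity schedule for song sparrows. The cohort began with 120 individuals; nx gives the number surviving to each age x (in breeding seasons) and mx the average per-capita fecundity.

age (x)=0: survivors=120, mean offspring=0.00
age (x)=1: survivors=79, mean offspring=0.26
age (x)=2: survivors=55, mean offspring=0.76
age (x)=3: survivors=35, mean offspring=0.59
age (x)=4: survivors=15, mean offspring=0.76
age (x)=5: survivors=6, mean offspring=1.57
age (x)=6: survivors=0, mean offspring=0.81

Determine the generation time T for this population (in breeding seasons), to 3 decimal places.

lx = nx/n0 = nx/120: 1, 0.65833…, 0.45833…, 0.29167…, 0.125, 0.05, 0
lx·mx: 0, 0.171167…, 0.348333…, 0.172083…, 0.095, 0.0785, 0 → R0 = 0.865083…
x·lx·mx: 0, 0.171167…, 0.696667…, 0.51625…, 0.38, 0.3925, 0 → Σ = 2.156583…
T = 2.156583… / 0.865083… = 2.49292… → 2.493

2.493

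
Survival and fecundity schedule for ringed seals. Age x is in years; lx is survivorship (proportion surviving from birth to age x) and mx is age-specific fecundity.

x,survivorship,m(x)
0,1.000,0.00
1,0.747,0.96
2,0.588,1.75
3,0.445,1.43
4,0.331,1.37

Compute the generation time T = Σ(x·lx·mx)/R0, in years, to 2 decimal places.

2.29

lx·mx: 0, 0.71712, 1.029, 0.63635, 0.45347 → R0 = 2.83594
x·lx·mx: 0, 0.71712, 2.058, 1.90905, 1.81388 → Σ = 6.49805
T = 6.49805 / 2.83594 = 2.291321… → 2.29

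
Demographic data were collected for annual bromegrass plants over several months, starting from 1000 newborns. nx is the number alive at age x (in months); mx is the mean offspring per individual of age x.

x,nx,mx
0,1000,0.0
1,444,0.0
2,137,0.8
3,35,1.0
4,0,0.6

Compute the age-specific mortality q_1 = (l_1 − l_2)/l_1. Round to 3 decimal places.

lx = nx/n0 = nx/1000: 1, 0.444, 0.137, 0.035, 0
q_1 = (l_1 − l_2) / l_1 = (0.444 − 0.137) / 0.444
     = 0.307 / 0.444 = 0.691441… → 0.691

0.691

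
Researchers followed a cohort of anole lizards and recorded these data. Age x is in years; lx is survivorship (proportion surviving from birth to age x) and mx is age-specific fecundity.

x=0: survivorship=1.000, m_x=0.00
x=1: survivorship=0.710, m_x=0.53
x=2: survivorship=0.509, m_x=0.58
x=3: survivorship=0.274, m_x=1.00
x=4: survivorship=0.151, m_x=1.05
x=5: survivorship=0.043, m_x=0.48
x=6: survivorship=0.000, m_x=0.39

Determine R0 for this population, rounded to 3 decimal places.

lx·mx by age: 0, 0.3763, 0.29522, 0.274, 0.15855, 0.02064, 0
R0 = Σ lx·mx = 1.12471 → 1.125

1.125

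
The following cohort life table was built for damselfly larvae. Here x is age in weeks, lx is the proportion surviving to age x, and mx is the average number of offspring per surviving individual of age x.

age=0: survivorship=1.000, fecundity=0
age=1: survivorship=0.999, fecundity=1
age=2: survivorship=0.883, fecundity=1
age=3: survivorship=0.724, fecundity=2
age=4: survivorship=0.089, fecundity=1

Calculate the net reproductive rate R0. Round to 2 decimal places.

lx·mx by age: 0, 0.999, 0.883, 1.448, 0.089
R0 = Σ lx·mx = 3.419 → 3.42

3.42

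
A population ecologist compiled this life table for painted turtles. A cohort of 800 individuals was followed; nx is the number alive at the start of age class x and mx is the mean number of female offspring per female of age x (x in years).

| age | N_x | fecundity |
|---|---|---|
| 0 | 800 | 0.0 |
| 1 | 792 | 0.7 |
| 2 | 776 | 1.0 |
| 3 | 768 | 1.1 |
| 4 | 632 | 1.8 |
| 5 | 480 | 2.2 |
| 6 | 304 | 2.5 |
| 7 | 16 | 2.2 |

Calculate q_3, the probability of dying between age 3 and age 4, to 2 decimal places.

0.18

lx = nx/n0 = nx/800: 1, 0.99, 0.97, 0.96, 0.79, 0.6, 0.38, 0.02
q_3 = (l_3 − l_4) / l_3 = (0.96 − 0.79) / 0.96
     = 0.17 / 0.96 = 0.177083… → 0.18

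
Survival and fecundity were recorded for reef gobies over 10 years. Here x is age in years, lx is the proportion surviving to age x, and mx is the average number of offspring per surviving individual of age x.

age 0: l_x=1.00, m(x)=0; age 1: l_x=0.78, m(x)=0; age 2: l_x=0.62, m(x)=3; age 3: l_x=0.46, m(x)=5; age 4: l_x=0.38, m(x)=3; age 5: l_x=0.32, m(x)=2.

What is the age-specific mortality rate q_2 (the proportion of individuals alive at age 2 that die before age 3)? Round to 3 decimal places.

0.258

q_2 = (l_2 − l_3) / l_2 = (0.62 − 0.46) / 0.62
     = 0.16 / 0.62 = 0.258065… → 0.258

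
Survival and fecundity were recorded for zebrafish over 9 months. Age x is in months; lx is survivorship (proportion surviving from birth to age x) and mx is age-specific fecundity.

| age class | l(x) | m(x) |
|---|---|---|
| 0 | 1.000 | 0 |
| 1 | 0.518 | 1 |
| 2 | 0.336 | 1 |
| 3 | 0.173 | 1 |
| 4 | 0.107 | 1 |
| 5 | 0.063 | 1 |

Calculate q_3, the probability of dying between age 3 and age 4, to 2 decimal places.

0.38

q_3 = (l_3 − l_4) / l_3 = (0.173 − 0.107) / 0.173
     = 0.066 / 0.173 = 0.381503… → 0.38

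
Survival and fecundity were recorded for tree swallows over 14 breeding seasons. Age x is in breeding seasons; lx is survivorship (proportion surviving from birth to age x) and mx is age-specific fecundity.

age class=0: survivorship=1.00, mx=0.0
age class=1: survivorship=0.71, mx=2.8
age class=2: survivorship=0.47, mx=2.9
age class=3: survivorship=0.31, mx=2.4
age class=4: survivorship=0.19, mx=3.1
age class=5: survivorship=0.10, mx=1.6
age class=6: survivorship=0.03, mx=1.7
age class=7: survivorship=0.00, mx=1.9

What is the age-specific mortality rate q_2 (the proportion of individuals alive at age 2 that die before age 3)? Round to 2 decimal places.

0.34

q_2 = (l_2 − l_3) / l_2 = (0.47 − 0.31) / 0.47
     = 0.16 / 0.47 = 0.340426… → 0.34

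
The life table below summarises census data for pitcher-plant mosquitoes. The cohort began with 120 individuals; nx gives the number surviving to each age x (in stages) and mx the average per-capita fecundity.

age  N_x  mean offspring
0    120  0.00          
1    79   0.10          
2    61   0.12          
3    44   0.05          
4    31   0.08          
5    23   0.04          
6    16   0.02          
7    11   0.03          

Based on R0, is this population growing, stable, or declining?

declining

lx = nx/n0 = nx/120: 1, 0.65833…, 0.50833…, 0.36667…, 0.25833…, 0.19167…, 0.13333…, 0.09167…
R0 = Σ lx·mx = 0 + 0.065833… + 0.061… + 0.018333… + 0.020667… + 0.007667… + 0.002667… + 0.00275… = 0.178917…
R0 < 1, so the population is declining.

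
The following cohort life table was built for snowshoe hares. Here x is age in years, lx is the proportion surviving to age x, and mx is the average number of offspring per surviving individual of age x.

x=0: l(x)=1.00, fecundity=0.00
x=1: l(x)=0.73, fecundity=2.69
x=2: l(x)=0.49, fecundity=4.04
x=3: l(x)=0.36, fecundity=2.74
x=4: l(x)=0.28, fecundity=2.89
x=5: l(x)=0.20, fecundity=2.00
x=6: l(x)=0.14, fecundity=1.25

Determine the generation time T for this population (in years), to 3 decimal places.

2.402

lx·mx: 0, 1.9637, 1.9796, 0.9864, 0.8092, 0.4, 0.175 → R0 = 6.3139
x·lx·mx: 0, 1.9637, 3.9592, 2.9592, 3.2368, 2, 1.05 → Σ = 15.1689
T = 15.1689 / 6.3139 = 2.402461… → 2.402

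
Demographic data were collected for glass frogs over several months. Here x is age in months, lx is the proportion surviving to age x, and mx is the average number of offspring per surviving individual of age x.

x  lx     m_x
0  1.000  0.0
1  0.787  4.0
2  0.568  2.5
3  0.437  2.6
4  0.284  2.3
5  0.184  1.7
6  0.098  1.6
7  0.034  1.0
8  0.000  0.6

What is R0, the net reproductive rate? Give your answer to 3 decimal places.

lx·mx by age: 0, 3.148, 1.42, 1.1362, 0.6532, 0.3128, 0.1568, 0.034, 0
R0 = Σ lx·mx = 6.861 → 6.861

6.861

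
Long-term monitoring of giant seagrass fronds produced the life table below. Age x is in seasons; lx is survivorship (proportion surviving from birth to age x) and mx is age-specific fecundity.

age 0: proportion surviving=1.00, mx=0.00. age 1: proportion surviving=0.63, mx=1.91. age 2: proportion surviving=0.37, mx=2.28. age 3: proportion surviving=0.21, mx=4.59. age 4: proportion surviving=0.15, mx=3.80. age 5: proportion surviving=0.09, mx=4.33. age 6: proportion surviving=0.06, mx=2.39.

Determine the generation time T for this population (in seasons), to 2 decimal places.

lx·mx: 0, 1.2033, 0.8436, 0.9639, 0.57, 0.3897, 0.1434 → R0 = 4.1139
x·lx·mx: 0, 1.2033, 1.6872, 2.8917, 2.28, 1.9485, 0.8604 → Σ = 10.8711
T = 10.8711 / 4.1139 = 2.642529… → 2.64

2.64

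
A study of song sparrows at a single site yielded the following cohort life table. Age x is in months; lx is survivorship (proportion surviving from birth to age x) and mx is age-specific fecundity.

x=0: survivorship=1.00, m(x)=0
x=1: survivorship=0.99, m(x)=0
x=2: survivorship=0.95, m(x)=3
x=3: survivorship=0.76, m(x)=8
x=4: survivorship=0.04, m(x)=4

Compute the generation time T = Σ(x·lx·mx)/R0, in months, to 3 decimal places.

2.704

lx·mx: 0, 0, 2.85, 6.08, 0.16 → R0 = 9.09
x·lx·mx: 0, 0, 5.7, 18.24, 0.64 → Σ = 24.58
T = 24.58 / 9.09 = 2.70407… → 2.704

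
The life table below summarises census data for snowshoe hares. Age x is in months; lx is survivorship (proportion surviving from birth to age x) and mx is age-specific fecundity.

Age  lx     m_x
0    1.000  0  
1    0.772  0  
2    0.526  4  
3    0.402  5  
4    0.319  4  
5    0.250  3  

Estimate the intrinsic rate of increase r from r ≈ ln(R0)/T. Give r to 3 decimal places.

R0 = Σ lx·mx = 0 + 0 + 2.104 + 2.01 + 1.276 + 0.75 = 6.14
Σ x·lx·mx = 19.092; T = 19.092/6.14 = 3.10945…
r ≈ ln(R0)/T = ln(6.14)/3.10945… = 0.58365… → 0.584

0.584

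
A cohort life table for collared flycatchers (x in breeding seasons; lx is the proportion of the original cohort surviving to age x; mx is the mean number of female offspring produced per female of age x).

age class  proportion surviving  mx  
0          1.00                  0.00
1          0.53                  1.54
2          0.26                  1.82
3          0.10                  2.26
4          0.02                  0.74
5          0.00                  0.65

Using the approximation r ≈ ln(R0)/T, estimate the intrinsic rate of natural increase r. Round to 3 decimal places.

R0 = Σ lx·mx = 0 + 0.8162 + 0.4732 + 0.226 + 0.0148 + 0 = 1.5302
Σ x·lx·mx = 2.4998; T = 2.4998/1.5302 = 1.63364…
r ≈ ln(R0)/T = ln(1.5302)/1.63364… = 0.2604… → 0.260

0.260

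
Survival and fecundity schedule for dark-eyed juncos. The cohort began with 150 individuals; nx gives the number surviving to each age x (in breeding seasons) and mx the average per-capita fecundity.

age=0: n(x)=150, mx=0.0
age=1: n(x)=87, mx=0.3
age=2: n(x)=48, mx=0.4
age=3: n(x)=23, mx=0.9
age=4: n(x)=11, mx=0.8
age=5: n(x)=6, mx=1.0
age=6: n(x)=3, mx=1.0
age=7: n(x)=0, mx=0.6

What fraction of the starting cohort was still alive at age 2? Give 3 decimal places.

0.320

l_2 = n_2/n_0 = 48/150 = 0.32 → 0.320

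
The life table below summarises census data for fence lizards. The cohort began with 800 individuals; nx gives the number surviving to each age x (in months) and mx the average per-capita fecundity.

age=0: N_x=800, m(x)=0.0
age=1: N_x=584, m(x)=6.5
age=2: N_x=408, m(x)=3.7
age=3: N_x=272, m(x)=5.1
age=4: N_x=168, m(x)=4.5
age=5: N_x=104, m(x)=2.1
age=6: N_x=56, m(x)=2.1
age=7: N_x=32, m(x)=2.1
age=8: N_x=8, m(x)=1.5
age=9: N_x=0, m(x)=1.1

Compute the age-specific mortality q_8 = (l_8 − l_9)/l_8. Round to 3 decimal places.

lx = nx/n0 = nx/800: 1, 0.73, 0.51, 0.34, 0.21, 0.13, 0.07, 0.04, 0.01, 0
q_8 = (l_8 − l_9) / l_8 = (0.01 − 0) / 0.01
     = 0.01 / 0.01 = 1 → 1.000

1.000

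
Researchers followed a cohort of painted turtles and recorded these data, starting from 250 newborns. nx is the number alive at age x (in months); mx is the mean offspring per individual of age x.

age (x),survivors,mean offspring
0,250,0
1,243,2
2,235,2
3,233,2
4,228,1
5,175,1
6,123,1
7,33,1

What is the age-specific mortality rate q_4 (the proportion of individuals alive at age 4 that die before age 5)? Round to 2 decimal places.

0.23

lx = nx/n0 = nx/250: 1, 0.972, 0.94, 0.932, 0.912, 0.7, 0.492, 0.132
q_4 = (l_4 − l_5) / l_4 = (0.912 − 0.7) / 0.912
     = 0.212 / 0.912 = 0.232456… → 0.23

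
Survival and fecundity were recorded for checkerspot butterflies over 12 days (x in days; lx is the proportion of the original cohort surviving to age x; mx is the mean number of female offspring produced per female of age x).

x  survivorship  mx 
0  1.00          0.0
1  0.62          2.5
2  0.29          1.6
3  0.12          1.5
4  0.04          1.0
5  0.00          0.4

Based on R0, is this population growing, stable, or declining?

growing

R0 = Σ lx·mx = 0 + 1.55 + 0.464 + 0.18 + 0.04 + 0 = 2.234
R0 > 1, so the population is growing.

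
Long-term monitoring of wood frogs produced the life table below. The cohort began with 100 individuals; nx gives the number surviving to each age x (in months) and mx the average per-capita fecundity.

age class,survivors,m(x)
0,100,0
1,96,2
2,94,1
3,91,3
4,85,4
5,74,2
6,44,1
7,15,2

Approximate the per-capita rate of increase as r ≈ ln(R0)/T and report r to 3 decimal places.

lx = nx/n0 = nx/100: 1, 0.96, 0.94, 0.91, 0.85, 0.74, 0.44, 0.15
R0 = Σ lx·mx = 0 + 1.92 + 0.94 + 2.73 + 3.4 + 1.48 + 0.44 + 0.3 = 11.21
Σ x·lx·mx = 37.73; T = 37.73/11.21 = 3.36574…
r ≈ ln(R0)/T = ln(11.21)/3.36574… = 0.71806… → 0.718

0.718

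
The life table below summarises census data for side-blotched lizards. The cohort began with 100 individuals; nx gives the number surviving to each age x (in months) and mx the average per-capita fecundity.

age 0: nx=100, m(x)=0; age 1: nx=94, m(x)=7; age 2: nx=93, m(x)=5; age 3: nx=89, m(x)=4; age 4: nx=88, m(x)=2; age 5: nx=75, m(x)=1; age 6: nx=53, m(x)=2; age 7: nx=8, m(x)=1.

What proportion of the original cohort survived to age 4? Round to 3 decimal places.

0.880

l_4 = n_4/n_0 = 88/100 = 0.88 → 0.880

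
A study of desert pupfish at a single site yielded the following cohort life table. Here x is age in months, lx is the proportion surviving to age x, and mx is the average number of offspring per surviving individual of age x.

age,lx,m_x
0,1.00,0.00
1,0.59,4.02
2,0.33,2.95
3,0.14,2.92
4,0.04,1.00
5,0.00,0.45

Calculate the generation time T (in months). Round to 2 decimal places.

lx·mx: 0, 2.3718, 0.9735, 0.4088, 0.04, 0 → R0 = 3.7941
x·lx·mx: 0, 2.3718, 1.947, 1.2264, 0.16, 0 → Σ = 5.7052
T = 5.7052 / 3.7941 = 1.503703… → 1.50

1.50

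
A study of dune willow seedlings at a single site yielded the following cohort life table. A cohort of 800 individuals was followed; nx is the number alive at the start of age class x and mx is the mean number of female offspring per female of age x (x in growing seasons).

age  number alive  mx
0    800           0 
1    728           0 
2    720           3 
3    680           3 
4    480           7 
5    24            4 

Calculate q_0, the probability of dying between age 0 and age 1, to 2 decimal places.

0.09

lx = nx/n0 = nx/800: 1, 0.91, 0.9, 0.85, 0.6, 0.03
q_0 = (l_0 − l_1) / l_0 = (1 − 0.91) / 1
     = 0.09 / 1 = 0.09 → 0.09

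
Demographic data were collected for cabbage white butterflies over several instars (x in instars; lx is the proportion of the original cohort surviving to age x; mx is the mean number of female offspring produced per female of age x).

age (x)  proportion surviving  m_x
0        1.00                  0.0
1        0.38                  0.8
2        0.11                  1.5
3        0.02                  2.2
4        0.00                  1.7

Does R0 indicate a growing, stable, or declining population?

declining

R0 = Σ lx·mx = 0 + 0.304 + 0.165 + 0.044 + 0 = 0.513
R0 < 1, so the population is declining.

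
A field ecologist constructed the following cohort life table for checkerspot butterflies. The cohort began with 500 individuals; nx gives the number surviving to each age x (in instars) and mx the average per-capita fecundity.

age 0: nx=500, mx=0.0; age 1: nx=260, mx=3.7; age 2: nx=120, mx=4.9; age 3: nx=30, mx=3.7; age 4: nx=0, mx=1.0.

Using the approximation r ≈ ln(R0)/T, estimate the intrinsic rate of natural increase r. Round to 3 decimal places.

lx = nx/n0 = nx/500: 1, 0.52, 0.24, 0.06, 0
R0 = Σ lx·mx = 0 + 1.924 + 1.176 + 0.222 + 0 = 3.322
Σ x·lx·mx = 4.942; T = 4.942/3.322 = 1.48766…
r ≈ ln(R0)/T = ln(3.322)/1.48766… = 0.80702… → 0.807

0.807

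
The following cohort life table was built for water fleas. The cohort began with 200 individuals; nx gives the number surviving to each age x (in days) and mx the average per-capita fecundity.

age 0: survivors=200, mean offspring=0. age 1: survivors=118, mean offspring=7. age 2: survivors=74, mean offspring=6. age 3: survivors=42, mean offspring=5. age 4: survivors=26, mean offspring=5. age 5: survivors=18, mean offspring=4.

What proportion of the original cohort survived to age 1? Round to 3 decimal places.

l_1 = n_1/n_0 = 118/200 = 0.59 → 0.590

0.590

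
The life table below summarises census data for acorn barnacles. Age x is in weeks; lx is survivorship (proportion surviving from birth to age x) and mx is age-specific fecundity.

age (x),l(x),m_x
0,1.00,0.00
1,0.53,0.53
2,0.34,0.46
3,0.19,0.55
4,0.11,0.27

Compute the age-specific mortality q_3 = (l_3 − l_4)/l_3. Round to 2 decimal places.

0.42

q_3 = (l_3 − l_4) / l_3 = (0.19 − 0.11) / 0.19
     = 0.08 / 0.19 = 0.421053… → 0.42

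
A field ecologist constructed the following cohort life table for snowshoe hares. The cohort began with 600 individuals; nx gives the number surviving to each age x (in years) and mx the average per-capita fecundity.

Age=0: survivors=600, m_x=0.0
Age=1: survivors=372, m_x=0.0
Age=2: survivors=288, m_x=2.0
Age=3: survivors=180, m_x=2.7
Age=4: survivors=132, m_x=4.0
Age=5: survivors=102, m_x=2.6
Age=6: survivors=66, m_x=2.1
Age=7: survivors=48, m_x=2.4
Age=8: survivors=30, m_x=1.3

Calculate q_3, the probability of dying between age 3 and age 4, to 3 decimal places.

0.267

lx = nx/n0 = nx/600: 1, 0.62, 0.48, 0.3, 0.22, 0.17, 0.11, 0.08, 0.05
q_3 = (l_3 − l_4) / l_3 = (0.3 − 0.22) / 0.3
     = 0.08 / 0.3 = 0.266667… → 0.267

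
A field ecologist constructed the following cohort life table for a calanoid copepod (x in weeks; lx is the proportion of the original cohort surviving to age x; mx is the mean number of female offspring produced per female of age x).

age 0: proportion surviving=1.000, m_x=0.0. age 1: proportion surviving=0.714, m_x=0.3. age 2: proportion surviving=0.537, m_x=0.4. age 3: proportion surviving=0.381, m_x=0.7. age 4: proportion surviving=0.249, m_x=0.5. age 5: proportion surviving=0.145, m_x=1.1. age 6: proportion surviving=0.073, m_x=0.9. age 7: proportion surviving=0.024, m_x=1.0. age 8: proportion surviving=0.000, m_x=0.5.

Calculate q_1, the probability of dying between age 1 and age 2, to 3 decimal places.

q_1 = (l_1 − l_2) / l_1 = (0.714 − 0.537) / 0.714
     = 0.177 / 0.714 = 0.247899… → 0.248

0.248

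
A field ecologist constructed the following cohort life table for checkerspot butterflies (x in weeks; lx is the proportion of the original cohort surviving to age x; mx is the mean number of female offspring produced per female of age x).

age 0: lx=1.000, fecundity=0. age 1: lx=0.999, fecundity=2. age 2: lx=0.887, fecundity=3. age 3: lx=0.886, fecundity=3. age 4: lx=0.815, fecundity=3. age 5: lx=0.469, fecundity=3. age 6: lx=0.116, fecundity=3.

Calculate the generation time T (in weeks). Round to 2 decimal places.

2.97

lx·mx: 0, 1.998, 2.661, 2.658, 2.445, 1.407, 0.348 → R0 = 11.517
x·lx·mx: 0, 1.998, 5.322, 7.974, 9.78, 7.035, 2.088 → Σ = 34.197
T = 34.197 / 11.517 = 2.969263… → 2.97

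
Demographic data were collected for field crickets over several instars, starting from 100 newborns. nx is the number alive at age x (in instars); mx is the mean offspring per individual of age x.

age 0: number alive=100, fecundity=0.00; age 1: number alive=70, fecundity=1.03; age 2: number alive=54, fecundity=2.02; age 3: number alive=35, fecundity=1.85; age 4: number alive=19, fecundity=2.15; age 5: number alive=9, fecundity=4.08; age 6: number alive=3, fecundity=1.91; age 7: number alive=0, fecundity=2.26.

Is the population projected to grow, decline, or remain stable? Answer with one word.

growing

lx = nx/n0 = nx/100: 1, 0.7, 0.54, 0.35, 0.19, 0.09, 0.03, 0
R0 = Σ lx·mx = 0 + 0.721 + 1.0908 + 0.6475 + 0.4085 + 0.3672 + 0.0573 + 0 = 3.2923
R0 > 1, so the population is growing.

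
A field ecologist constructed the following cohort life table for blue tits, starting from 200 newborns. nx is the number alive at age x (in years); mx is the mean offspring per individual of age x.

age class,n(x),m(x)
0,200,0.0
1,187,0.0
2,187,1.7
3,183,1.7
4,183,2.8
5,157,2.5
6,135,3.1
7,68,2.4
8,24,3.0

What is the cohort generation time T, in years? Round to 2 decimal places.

lx = nx/n0 = nx/200: 1, 0.935, 0.935, 0.915, 0.915, 0.785, 0.675, 0.34, 0.12
lx·mx: 0, 0, 1.5895, 1.5555, 2.562, 1.9625, 2.0925, 0.816, 0.36 → R0 = 10.938
x·lx·mx: 0, 0, 3.179, 4.6665, 10.248, 9.8125, 12.555, 5.712, 2.88 → Σ = 49.053
T = 49.053 / 10.938 = 4.484641… → 4.48

4.48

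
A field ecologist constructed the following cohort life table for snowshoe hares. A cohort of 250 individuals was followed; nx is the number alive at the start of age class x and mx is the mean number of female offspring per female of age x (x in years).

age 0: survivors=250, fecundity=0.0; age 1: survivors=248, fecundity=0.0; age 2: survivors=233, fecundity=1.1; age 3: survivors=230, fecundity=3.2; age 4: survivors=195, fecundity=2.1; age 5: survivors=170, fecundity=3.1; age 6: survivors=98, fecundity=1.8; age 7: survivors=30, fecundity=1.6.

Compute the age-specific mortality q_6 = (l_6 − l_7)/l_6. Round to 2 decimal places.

lx = nx/n0 = nx/250: 1, 0.992, 0.932, 0.92, 0.78, 0.68, 0.392, 0.12
q_6 = (l_6 − l_7) / l_6 = (0.392 − 0.12) / 0.392
     = 0.272 / 0.392 = 0.693878… → 0.69

0.69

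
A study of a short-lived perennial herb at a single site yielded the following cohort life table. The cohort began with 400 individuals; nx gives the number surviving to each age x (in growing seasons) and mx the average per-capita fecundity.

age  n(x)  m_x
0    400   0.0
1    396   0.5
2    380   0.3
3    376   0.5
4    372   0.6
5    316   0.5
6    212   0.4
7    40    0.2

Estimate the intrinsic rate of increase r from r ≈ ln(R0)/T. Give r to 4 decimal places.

0.2677

lx = nx/n0 = nx/400: 1, 0.99, 0.95, 0.94, 0.93, 0.79, 0.53, 0.1
R0 = Σ lx·mx = 0 + 0.495 + 0.285 + 0.47 + 0.558 + 0.395 + 0.212 + 0.02 = 2.435
Σ x·lx·mx = 8.094; T = 8.094/2.435 = 3.32402…
r ≈ ln(R0)/T = ln(2.435)/3.32402… = 0.267732… → 0.2677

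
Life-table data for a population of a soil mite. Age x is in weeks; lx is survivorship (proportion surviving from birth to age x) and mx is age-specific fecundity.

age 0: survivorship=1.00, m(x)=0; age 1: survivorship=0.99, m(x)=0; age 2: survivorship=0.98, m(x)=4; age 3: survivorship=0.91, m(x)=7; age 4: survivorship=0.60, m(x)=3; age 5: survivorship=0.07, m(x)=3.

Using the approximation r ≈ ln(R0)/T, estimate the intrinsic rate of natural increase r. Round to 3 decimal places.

0.877

R0 = Σ lx·mx = 0 + 0 + 3.92 + 6.37 + 1.8 + 0.21 = 12.3
Σ x·lx·mx = 35.2; T = 35.2/12.3 = 2.86179…
r ≈ ln(R0)/T = ln(12.3)/2.86179… = 0.87693… → 0.877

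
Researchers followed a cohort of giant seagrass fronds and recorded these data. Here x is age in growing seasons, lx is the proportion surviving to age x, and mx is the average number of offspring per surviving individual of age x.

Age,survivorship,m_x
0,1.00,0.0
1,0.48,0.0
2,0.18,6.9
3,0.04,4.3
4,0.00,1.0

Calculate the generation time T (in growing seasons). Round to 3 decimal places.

2.122

lx·mx: 0, 0, 1.242, 0.172, 0 → R0 = 1.414
x·lx·mx: 0, 0, 2.484, 0.516, 0 → Σ = 3
T = 3 / 1.414 = 2.121641… → 2.122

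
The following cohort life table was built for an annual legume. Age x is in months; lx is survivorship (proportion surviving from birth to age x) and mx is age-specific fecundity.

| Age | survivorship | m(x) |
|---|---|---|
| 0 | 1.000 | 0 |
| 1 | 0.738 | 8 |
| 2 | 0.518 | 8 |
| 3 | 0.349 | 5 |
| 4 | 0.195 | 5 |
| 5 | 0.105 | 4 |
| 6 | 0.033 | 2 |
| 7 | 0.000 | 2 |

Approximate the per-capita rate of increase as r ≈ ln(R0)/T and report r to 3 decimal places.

R0 = Σ lx·mx = 0 + 5.904 + 4.144 + 1.745 + 0.975 + 0.42 + 0.066 + 0 = 13.254
Σ x·lx·mx = 25.823; T = 25.823/13.254 = 1.94832…
r ≈ ln(R0)/T = ln(13.254)/1.94832… = 1.32643… → 1.326

1.326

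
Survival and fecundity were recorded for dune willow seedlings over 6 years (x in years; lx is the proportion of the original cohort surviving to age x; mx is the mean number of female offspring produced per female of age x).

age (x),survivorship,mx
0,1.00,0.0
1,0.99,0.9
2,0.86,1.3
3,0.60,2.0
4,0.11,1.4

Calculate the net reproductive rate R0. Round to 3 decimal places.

3.363

lx·mx by age: 0, 0.891, 1.118, 1.2, 0.154
R0 = Σ lx·mx = 3.363 → 3.363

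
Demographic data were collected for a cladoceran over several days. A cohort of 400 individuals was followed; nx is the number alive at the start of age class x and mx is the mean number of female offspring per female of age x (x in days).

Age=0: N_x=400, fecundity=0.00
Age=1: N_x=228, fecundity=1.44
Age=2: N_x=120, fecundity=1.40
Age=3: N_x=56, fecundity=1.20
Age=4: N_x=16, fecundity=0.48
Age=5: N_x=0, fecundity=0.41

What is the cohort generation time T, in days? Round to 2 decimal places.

lx = nx/n0 = nx/400: 1, 0.57, 0.3, 0.14, 0.04, 0
lx·mx: 0, 0.8208, 0.42, 0.168, 0.0192, 0 → R0 = 1.428
x·lx·mx: 0, 0.8208, 0.84, 0.504, 0.0768, 0 → Σ = 2.2416
T = 2.2416 / 1.428 = 1.569748… → 1.57

1.57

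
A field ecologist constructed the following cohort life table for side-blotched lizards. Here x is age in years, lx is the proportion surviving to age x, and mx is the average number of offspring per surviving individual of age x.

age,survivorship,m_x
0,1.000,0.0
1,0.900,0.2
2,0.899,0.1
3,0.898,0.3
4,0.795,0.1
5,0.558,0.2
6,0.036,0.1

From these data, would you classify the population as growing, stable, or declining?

declining

R0 = Σ lx·mx = 0 + 0.18 + 0.0899 + 0.2694 + 0.0795 + 0.1116 + 0.0036 = 0.734
R0 < 1, so the population is declining.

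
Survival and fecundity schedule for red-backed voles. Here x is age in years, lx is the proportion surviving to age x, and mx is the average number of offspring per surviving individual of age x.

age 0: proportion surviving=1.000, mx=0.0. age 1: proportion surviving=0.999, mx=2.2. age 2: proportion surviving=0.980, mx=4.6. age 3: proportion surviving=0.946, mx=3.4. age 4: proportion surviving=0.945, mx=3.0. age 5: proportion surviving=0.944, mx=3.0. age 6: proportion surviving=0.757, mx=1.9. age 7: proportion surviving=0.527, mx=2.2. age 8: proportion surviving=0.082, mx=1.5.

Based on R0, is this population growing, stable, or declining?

R0 = Σ lx·mx = 0 + 2.1978 + 4.508 + 3.2164 + 2.835 + 2.832 + 1.4383 + 1.1594 + 0.123 = 18.3099
R0 > 1, so the population is growing.

growing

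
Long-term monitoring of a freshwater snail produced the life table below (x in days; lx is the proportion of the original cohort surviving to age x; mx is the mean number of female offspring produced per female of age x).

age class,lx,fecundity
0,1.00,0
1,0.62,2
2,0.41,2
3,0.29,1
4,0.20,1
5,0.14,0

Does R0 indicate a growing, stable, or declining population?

growing

R0 = Σ lx·mx = 0 + 1.24 + 0.82 + 0.29 + 0.2 + 0 = 2.55
R0 > 1, so the population is growing.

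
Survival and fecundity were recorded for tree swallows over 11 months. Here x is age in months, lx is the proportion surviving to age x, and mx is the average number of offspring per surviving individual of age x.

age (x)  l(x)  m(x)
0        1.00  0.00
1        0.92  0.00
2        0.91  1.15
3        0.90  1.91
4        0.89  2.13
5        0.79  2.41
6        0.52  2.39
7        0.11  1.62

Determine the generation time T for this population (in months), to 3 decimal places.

4.139

lx·mx: 0, 0, 1.0465, 1.719, 1.8957, 1.9039, 1.2428, 0.1782 → R0 = 7.9861
x·lx·mx: 0, 0, 2.093, 5.157, 7.5828, 9.5195, 7.4568, 1.2474 → Σ = 33.0565
T = 33.0565 / 7.9861 = 4.139254… → 4.139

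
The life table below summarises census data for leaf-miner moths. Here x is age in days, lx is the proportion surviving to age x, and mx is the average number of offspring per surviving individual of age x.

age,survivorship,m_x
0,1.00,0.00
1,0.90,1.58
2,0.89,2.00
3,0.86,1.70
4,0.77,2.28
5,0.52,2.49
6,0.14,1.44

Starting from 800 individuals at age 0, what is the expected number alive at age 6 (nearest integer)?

Expected survivors = N0 · l_6 = 800 × 0.14 = 112 → 112

112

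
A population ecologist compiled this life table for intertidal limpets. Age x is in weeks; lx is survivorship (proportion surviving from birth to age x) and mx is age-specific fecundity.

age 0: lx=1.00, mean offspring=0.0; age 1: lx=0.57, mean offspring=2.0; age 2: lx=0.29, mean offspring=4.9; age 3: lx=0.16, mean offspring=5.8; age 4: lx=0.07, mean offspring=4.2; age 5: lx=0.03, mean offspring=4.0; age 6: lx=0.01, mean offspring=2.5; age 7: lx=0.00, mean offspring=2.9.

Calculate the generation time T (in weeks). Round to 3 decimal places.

2.213

lx·mx: 0, 1.14, 1.421, 0.928, 0.294, 0.12, 0.025, 0 → R0 = 3.928
x·lx·mx: 0, 1.14, 2.842, 2.784, 1.176, 0.6, 0.15, 0 → Σ = 8.692
T = 8.692 / 3.928 = 2.212831… → 2.213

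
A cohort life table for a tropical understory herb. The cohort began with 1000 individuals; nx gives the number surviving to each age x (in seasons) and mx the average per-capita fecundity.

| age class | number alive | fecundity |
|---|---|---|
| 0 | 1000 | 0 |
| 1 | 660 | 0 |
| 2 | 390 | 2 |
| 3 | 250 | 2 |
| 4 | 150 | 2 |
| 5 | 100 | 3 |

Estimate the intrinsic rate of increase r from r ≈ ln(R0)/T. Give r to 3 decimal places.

lx = nx/n0 = nx/1000: 1, 0.66, 0.39, 0.25, 0.15, 0.1
R0 = Σ lx·mx = 0 + 0 + 0.78 + 0.5 + 0.3 + 0.3 = 1.88
Σ x·lx·mx = 5.76; T = 5.76/1.88 = 3.06383…
r ≈ ln(R0)/T = ln(1.88)/3.06383… = 0.20604… → 0.206

0.206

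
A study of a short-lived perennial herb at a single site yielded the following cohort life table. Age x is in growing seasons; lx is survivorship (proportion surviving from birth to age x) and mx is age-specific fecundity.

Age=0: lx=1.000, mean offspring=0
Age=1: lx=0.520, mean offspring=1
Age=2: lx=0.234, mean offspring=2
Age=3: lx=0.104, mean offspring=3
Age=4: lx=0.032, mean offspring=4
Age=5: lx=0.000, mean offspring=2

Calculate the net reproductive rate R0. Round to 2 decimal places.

lx·mx by age: 0, 0.52, 0.468, 0.312, 0.128, 0
R0 = Σ lx·mx = 1.428 → 1.43

1.43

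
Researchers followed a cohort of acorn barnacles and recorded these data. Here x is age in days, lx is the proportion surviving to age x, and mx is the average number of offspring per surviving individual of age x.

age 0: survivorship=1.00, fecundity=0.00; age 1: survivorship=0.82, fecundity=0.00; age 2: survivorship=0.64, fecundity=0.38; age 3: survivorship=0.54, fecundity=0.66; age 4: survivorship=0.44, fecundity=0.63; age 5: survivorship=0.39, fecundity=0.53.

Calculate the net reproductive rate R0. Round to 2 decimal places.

1.08

lx·mx by age: 0, 0, 0.2432, 0.3564, 0.2772, 0.2067
R0 = Σ lx·mx = 1.0835 → 1.08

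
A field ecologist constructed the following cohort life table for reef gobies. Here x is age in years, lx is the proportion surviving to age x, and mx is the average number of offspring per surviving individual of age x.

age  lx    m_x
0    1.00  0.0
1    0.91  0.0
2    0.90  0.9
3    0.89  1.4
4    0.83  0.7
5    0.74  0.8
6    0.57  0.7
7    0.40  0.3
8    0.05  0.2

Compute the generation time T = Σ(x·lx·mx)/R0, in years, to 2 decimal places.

lx·mx: 0, 0, 0.81, 1.246, 0.581, 0.592, 0.399, 0.12, 0.01 → R0 = 3.758
x·lx·mx: 0, 0, 1.62, 3.738, 2.324, 2.96, 2.394, 0.84, 0.08 → Σ = 13.956
T = 13.956 / 3.758 = 3.713677… → 3.71

3.71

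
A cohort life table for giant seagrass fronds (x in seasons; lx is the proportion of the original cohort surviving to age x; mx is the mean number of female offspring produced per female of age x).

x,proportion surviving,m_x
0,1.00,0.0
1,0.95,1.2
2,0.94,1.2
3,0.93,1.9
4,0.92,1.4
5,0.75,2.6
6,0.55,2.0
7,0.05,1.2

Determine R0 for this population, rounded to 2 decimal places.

8.43

lx·mx by age: 0, 1.14, 1.128, 1.767, 1.288, 1.95, 1.1, 0.06
R0 = Σ lx·mx = 8.433 → 8.43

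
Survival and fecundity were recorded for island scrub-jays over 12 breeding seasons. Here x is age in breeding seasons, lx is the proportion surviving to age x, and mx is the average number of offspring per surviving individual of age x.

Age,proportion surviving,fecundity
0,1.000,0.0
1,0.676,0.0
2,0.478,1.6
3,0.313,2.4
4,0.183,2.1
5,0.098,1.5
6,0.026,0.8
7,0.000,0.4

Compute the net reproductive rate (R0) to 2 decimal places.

lx·mx by age: 0, 0, 0.7648, 0.7512, 0.3843, 0.147, 0.0208, 0
R0 = Σ lx·mx = 2.0681 → 2.07

2.07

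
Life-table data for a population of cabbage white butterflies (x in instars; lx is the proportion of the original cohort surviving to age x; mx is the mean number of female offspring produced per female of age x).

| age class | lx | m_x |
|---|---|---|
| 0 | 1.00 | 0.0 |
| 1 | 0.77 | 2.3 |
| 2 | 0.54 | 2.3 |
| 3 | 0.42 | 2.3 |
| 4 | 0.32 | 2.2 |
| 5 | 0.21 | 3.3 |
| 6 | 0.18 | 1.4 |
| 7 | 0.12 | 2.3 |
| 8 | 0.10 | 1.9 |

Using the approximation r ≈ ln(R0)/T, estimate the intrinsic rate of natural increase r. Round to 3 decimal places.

0.599

R0 = Σ lx·mx = 0 + 1.771 + 1.242 + 0.966 + 0.704 + 0.693 + 0.252 + 0.276 + 0.19 = 6.094
Σ x·lx·mx = 18.398; T = 18.398/6.094 = 3.01904…
r ≈ ln(R0)/T = ln(6.094)/3.01904… = 0.59864… → 0.599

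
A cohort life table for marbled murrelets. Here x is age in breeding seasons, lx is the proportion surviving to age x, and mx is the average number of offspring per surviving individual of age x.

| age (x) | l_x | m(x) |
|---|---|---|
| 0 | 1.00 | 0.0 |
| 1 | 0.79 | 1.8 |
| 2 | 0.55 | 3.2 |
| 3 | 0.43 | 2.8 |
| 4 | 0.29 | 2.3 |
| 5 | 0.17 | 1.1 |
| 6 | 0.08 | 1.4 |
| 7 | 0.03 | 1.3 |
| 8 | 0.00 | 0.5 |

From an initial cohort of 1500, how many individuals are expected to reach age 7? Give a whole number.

45

Expected survivors = N0 · l_7 = 1500 × 0.03 = 45 → 45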